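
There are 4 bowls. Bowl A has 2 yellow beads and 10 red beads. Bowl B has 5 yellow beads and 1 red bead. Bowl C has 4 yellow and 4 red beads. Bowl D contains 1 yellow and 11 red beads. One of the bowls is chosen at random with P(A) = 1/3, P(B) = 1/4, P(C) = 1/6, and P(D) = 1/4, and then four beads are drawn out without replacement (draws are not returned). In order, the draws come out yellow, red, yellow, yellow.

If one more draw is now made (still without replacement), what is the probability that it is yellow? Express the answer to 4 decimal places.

0.8605

Under each hypothesis, the probability of the observed sequence is: P(data | bowl A) = (2/12)(10/11)(1/10)(0/9) = 0; P(data | bowl B) = (5/6)(1/5)(4/4)(3/3) = 1/6; P(data | bowl C) = (4/8)(4/7)(3/6)(2/5) = 2/35; P(data | bowl D) = (1/12)(11/11)(0/10) = 0.
The prior-weighted likelihoods are 1/3 · 0 = 0, 1/4 · 1/6 = 1/24, 1/6 · 2/35 = 1/105, 1/4 · 0 = 0; these sum to 43/840.
Normalising, the posterior is P(bowl A | data) = 0, P(bowl B | data) = 35/43, P(bowl C | data) = 8/43, P(bowl D | data) = 0.
So P(yellow next | data) = Σ P(yellow next | H) P(H | data) = (1)(35/43) + (1/4)(8/43) = 37/43.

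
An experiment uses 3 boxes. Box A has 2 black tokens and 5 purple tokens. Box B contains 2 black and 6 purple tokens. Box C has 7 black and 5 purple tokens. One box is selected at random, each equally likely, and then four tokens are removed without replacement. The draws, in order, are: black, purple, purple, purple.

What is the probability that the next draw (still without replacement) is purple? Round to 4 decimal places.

0.6579

The likelihood of the observed sequence under each hypothesis: P(data | box A) = (2/7)(5/6)(4/5)(3/4) = 0.14286; P(data | box B) = (2/8)(6/7)(5/6)(4/5) = 0.14286; P(data | box C) = (7/12)(5/11)(4/10)(3/9) = 0.035354.
Weighting by the prior gives 1/3 · 0.14286 = 0.047619, 1/3 · 0.14286 = 0.047619, 1/3 · 0.035354 = 0.011785; summing to 0.10702.
Dividing through by the total gives posterior P(box A | data) = 0.44494, P(box B | data) = 0.44494, P(box C | data) = 0.11011.
Averaging over the posterior, P(purple next | data) = (2/3)(0.44494) + (3/4)(0.44494) + (1/4)(0.11011) = 0.65787.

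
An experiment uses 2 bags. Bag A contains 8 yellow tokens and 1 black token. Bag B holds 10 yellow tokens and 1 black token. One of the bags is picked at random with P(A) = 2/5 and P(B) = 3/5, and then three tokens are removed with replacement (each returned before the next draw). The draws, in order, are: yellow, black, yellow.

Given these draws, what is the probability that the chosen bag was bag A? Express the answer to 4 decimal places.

0.4379

Compute the likelihood of the observed sequence for each case: P(data | bag A) = (8/9)(1/9)(8/9) = 0.087791; P(data | bag B) = (10/11)(1/11)(10/11) = 0.075131.
Weighting by the prior gives 2/5 · 0.087791 = 0.035117, 3/5 · 0.075131 = 0.045079; with total 0.080195.
By Bayes' rule, P(bag A | data) = (0.035117) / (0.080195) = 0.43789.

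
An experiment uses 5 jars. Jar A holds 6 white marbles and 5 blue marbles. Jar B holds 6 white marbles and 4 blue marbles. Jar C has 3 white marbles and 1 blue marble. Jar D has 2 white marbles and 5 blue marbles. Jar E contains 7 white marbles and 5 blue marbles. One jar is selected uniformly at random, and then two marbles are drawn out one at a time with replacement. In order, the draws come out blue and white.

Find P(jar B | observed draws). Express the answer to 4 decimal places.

Compute the likelihood of the observed sequence for each case: P(data | jar A) = (5/11)(6/11) = 0.24793; P(data | jar B) = (4/10)(6/10) = 0.24; P(data | jar C) = (1/4)(3/4) = 0.1875; P(data | jar D) = (5/7)(2/7) = 0.20408; P(data | jar E) = (5/12)(7/12) = 0.24306.
The prior-weighted likelihoods are 1/5 · 0.24793 = 0.049587, 1/5 · 0.24 = 0.048, 1/5 · 0.1875 = 0.0375, 1/5 · 0.20408 = 0.040816, 1/5 · 0.24306 = 0.048611; summing to 0.22451.
Hence P(jar B | data) = (0.048) / (0.22451) = 0.21379.

0.2138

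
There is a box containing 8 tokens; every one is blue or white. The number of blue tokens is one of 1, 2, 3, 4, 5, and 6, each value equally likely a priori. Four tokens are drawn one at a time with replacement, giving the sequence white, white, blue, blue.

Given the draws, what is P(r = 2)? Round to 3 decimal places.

Under each hypothesis, the probability of the observed sequence is: P(data | r = 1) = (7/8)(7/8)(1/8)(1/8) = 0.011963; P(data | r = 2) = (6/8)(6/8)(2/8)(2/8) = 0.035156; P(data | r = 3) = (5/8)(5/8)(3/8)(3/8) = 0.054932; P(data | r = 4) = (4/8)(4/8)(4/8)(4/8) = 0.0625; P(data | r = 5) = (3/8)(3/8)(5/8)(5/8) = 0.054932; P(data | r = 6) = (2/8)(2/8)(6/8)(6/8) = 0.035156.
The prior-weighted likelihoods are 1/6 · 0.011963 = 0.0019938, 1/6 · 0.035156 = 0.0058594, 1/6 · 0.054932 = 0.0091553, 1/6 · 0.0625 = 0.010417, 1/6 · 0.054932 = 0.0091553, 1/6 · 0.035156 = 0.0058594; with total 0.04244.
So P(r = 2 | data) = (0.0058594) / (0.04244) = 0.13806.

0.138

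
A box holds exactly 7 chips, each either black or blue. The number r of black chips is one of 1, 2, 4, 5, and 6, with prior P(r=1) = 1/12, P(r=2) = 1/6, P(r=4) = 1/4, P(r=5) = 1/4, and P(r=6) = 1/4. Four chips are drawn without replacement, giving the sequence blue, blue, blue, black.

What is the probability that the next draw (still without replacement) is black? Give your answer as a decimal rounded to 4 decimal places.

The likelihood of the observed sequence under each hypothesis: P(data | r = 1) = (6/7)(5/6)(4/5)(1/4) = 1/7; P(data | r = 2) = (5/7)(4/6)(3/5)(2/4) = 1/7; P(data | r = 4) = (3/7)(2/6)(1/5)(4/4) = 1/35; P(data | r = 5) = (2/7)(1/6)(0/5) = 0; P(data | r = 6) = (1/7)(0/6) = 0.
Weighting by the prior gives 1/12 · 1/7 = 1/84, 1/6 · 1/7 = 1/42, 1/4 · 1/35 = 1/140, 1/4 · 0 = 0, 1/4 · 0 = 0; these sum to 3/70.
Normalising, the posterior is P(r = 1 | data) = 5/18, P(r = 2 | data) = 5/9, P(r = 4 | data) = 1/6, P(r = 5 | data) = 0, P(r = 6 | data) = 0.
The predictive probability is P(black next | data) = (0)(5/18) + (1/3)(5/9) + (1)(1/6) = 19/54.

0.3519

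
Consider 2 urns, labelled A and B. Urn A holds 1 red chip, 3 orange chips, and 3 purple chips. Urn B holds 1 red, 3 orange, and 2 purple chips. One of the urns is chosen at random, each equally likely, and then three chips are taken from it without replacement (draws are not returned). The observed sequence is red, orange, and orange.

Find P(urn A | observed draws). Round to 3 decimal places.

Under each hypothesis, the probability of the observed sequence is: P(data | urn A) = (1/7)(3/6)(2/5) = 1/35; P(data | urn B) = (1/6)(3/5)(2/4) = 1/20.
Multiplying each by its prior: 1/2 · 1/35 = 1/70, 1/2 · 1/20 = 1/40; summing to 11/280.
Hence P(urn A | data) = (1/70) / (11/280) = 4/11.

0.364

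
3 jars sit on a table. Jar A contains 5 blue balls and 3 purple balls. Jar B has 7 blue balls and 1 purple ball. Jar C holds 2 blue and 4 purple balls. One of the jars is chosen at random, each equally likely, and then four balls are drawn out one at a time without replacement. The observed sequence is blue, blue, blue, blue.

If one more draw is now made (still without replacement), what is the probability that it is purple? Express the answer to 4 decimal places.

For each hypothesis, P(data | H) works out to: P(data | jar A) = (5/8)(4/7)(3/6)(2/5) = 1/14; P(data | jar B) = (7/8)(6/7)(5/6)(4/5) = 1/2; P(data | jar C) = (2/6)(1/5)(0/4) = 0.
Multiplying each by its prior: 1/3 · 1/14 = 1/42, 1/3 · 1/2 = 1/6, 1/3 · 0 = 0; summing to 4/21.
Normalising, the posterior is P(jar A | data) = 1/8, P(jar B | data) = 7/8, P(jar C | data) = 0.
The predictive probability is P(purple next | data) = (3/4)(1/8) + (1/4)(7/8) = 5/16.

0.3125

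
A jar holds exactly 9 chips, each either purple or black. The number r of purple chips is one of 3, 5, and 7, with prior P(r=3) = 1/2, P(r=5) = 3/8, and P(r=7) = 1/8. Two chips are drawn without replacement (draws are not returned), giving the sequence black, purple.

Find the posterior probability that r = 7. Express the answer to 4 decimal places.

Compute the likelihood of the observed sequence for each case: P(data | r = 3) = (6/9)(3/8) = 1/4; P(data | r = 5) = (4/9)(5/8) = 5/18; P(data | r = 7) = (2/9)(7/8) = 7/36.
Multiplying each by its prior: 1/2 · 1/4 = 1/8, 3/8 · 5/18 = 5/48, 1/8 · 7/36 = 7/288; summing to 73/288.
So P(r = 7 | data) = (7/288) / (73/288) = 7/73.

0.0959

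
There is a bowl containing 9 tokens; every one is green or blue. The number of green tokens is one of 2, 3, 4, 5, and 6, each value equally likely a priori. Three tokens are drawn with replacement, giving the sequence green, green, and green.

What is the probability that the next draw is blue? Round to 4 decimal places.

Under each hypothesis, the probability of the observed sequence is: P(data | r = 2) = (2/9)(2/9)(2/9) = 0.010974; P(data | r = 3) = (3/9)(3/9)(3/9) = 0.037037; P(data | r = 4) = (4/9)(4/9)(4/9) = 0.087791; P(data | r = 5) = (5/9)(5/9)(5/9) = 0.17147; P(data | r = 6) = (6/9)(6/9)(6/9) = 0.2963.
Weighting by the prior gives 1/5 · 0.010974 = 0.0021948, 1/5 · 0.037037 = 0.0074074, 1/5 · 0.087791 = 0.017558, 1/5 · 0.17147 = 0.034294, 1/5 · 0.2963 = 0.059259; these sum to 0.12071.
Dividing through by the total gives posterior P(r = 2 | data) = 0.018182, P(r = 3 | data) = 0.061364, P(r = 4 | data) = 0.14545, P(r = 5 | data) = 0.28409, P(r = 6 | data) = 0.49091.
So P(blue next | data) = Σ P(blue next | H) P(H | data) = (7/9)(0.018182) + (2/3)(0.061364) + (5/9)(0.14545) + (4/9)(0.28409) + (1/3)(0.49091) = 0.42576.

0.4258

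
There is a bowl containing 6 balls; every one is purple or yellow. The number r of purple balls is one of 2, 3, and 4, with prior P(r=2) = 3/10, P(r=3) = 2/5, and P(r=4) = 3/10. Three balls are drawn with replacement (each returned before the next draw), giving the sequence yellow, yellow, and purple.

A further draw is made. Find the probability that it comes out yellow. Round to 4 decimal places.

0.5317

Under each hypothesis, the probability of the observed sequence is: P(data | r = 2) = (4/6)(4/6)(2/6) = 4/27; P(data | r = 3) = (3/6)(3/6)(3/6) = 1/8; P(data | r = 4) = (2/6)(2/6)(4/6) = 2/27.
Weighting by the prior gives 3/10 · 4/27 = 2/45, 2/5 · 1/8 = 1/20, 3/10 · 2/27 = 1/45; with total 7/60.
The posterior is then P(r = 2 | data) = 8/21, P(r = 3 | data) = 3/7, P(r = 4 | data) = 4/21.
The predictive probability is P(yellow next | data) = (2/3)(8/21) + (1/2)(3/7) + (1/3)(4/21) = 67/126.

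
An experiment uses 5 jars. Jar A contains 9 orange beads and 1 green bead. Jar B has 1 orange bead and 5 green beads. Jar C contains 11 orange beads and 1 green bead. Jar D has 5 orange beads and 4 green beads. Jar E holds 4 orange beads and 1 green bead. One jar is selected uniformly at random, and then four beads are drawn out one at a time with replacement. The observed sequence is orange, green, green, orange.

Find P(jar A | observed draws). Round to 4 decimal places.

0.0676

Under each hypothesis, the probability of the observed sequence is: P(data | jar A) = (9/10)(1/10)(1/10)(9/10) = 0.0081; P(data | jar B) = (1/6)(5/6)(5/6)(1/6) = 0.01929; P(data | jar C) = (11/12)(1/12)(1/12)(11/12) = 0.0058353; P(data | jar D) = (5/9)(4/9)(4/9)(5/9) = 0.060966; P(data | jar E) = (4/5)(1/5)(1/5)(4/5) = 0.0256.
The prior-weighted likelihoods are 1/5 · 0.0081 = 0.00162, 1/5 · 0.01929 = 0.003858, 1/5 · 0.0058353 = 0.0011671, 1/5 · 0.060966 = 0.012193, 1/5 · 0.0256 = 0.00512; with total 0.023958.
Therefore the posterior P(jar A | data) = (0.00162) / (0.023958) = 0.067617.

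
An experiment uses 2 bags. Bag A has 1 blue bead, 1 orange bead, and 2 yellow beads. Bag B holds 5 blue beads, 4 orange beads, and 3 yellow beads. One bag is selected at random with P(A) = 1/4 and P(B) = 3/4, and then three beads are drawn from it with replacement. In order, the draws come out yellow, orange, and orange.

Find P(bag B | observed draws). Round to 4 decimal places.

Compute the likelihood of the observed sequence for each case: P(data | bag A) = (2/4)(1/4)(1/4) = 1/32; P(data | bag B) = (3/12)(4/12)(4/12) = 1/36.
The prior-weighted likelihoods are 1/4 · 1/32 = 1/128, 3/4 · 1/36 = 1/48; with total 11/384.
Therefore the posterior P(bag B | data) = (1/48) / (11/384) = 8/11.

0.7273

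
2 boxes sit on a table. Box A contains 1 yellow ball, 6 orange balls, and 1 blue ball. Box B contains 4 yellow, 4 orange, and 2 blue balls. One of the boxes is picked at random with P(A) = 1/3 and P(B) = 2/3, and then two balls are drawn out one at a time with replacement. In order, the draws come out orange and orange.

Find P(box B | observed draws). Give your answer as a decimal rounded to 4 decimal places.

Compute the likelihood of the observed sequence for each case: P(data | box A) = (6/8)(6/8) = 0.5625; P(data | box B) = (4/10)(4/10) = 0.16.
The prior-weighted likelihoods are 1/3 · 0.5625 = 0.1875, 2/3 · 0.16 = 0.10667; summing to 0.29417.
So P(box B | data) = (0.10667) / (0.29417) = 0.36261.

0.3626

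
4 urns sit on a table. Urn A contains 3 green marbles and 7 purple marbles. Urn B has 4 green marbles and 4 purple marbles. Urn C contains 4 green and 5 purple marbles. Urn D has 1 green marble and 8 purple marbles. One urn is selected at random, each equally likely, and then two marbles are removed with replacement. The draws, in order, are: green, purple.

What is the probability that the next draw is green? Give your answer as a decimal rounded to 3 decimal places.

0.383

Under each hypothesis, the probability of the observed sequence is: P(data | urn A) = (3/10)(7/10) = 0.21; P(data | urn B) = (4/8)(4/8) = 0.25; P(data | urn C) = (4/9)(5/9) = 0.24691; P(data | urn D) = (1/9)(8/9) = 0.098765.
Multiplying each by its prior: 1/4 · 0.21 = 0.0525, 1/4 · 0.25 = 0.0625, 1/4 · 0.24691 = 0.061728, 1/4 · 0.098765 = 0.024691; these sum to 0.20142.
Dividing through by the total gives posterior P(urn A | data) = 0.26065, P(urn B | data) = 0.3103, P(urn C | data) = 0.30647, P(urn D | data) = 0.12259.
So P(green next | data) = Σ P(green next | H) P(H | data) = (3/10)(0.26065) + (1/2)(0.3103) + (4/9)(0.30647) + (1/9)(0.12259) = 0.38317.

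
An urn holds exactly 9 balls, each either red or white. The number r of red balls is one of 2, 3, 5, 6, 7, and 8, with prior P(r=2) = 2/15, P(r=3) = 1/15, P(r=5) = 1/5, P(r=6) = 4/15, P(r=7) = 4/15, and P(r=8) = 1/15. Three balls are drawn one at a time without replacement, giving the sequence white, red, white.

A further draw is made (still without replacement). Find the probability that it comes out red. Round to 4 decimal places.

Under each hypothesis, the probability of the observed sequence is: P(data | r = 2) = (7/9)(2/8)(6/7) = 0.16667; P(data | r = 3) = (6/9)(3/8)(5/7) = 0.17857; P(data | r = 5) = (4/9)(5/8)(3/7) = 0.11905; P(data | r = 6) = (3/9)(6/8)(2/7) = 0.071429; P(data | r = 7) = (2/9)(7/8)(1/7) = 0.027778; P(data | r = 8) = (1/9)(8/8)(0/7) = 0.
Multiplying each by its prior: 2/15 · 0.16667 = 0.022222, 1/15 · 0.17857 = 0.011905, 1/5 · 0.11905 = 0.02381, 4/15 · 0.071429 = 0.019048, 4/15 · 0.027778 = 0.0074074, 1/15 · 0 = 0; these sum to 0.084392.
Dividing through by the total gives posterior P(r = 2 | data) = 0.26332, P(r = 3 | data) = 0.14107, P(r = 5 | data) = 0.28213, P(r = 6 | data) = 0.22571, P(r = 7 | data) = 0.087774, P(r = 8 | data) = 0.
The predictive probability is P(red next | data) = (1/6)(0.26332) + (1/3)(0.14107) + (2/3)(0.28213) + (5/6)(0.22571) + (1)(0.087774) = 0.55486.

0.5549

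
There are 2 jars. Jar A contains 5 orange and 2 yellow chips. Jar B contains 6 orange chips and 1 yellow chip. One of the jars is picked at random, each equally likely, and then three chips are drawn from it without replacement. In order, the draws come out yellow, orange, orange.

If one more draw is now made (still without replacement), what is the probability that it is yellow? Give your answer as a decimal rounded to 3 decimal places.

0.143

For each hypothesis, P(data | H) works out to: P(data | jar A) = (2/7)(5/6)(4/5) = 4/21; P(data | jar B) = (1/7)(6/6)(5/5) = 1/7.
Multiplying each by its prior: 1/2 · 4/21 = 2/21, 1/2 · 1/7 = 1/14; with total 1/6.
Normalising, the posterior is P(jar A | data) = 4/7, P(jar B | data) = 3/7.
The predictive probability is P(yellow next | data) = (1/4)(4/7) + (0)(3/7) = 1/7.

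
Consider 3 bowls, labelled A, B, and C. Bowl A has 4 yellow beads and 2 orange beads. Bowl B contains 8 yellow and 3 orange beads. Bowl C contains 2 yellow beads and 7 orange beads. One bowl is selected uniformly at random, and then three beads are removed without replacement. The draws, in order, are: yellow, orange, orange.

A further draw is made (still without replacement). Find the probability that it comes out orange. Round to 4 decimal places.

0.5143

The likelihood of the observed sequence under each hypothesis: P(data | bowl A) = (4/6)(2/5)(1/4) = 1/15; P(data | bowl B) = (8/11)(3/10)(2/9) = 8/165; P(data | bowl C) = (2/9)(7/8)(6/7) = 1/6.
The prior-weighted likelihoods are 1/3 · 1/15 = 1/45, 1/3 · 8/165 = 8/495, 1/3 · 1/6 = 1/18; summing to 31/330.
Normalising, the posterior is P(bowl A | data) = 22/93, P(bowl B | data) = 16/93, P(bowl C | data) = 55/93.
The predictive probability is P(orange next | data) = (0)(22/93) + (1/8)(16/93) + (5/6)(55/93) = 287/558.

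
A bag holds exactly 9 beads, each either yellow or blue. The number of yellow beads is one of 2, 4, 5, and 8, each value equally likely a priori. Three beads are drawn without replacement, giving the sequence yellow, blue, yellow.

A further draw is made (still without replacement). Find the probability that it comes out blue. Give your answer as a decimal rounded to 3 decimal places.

0.448

The likelihood of the observed sequence under each hypothesis: P(data | r = 2) = (2/9)(7/8)(1/7) = 1/36; P(data | r = 4) = (4/9)(5/8)(3/7) = 5/42; P(data | r = 5) = (5/9)(4/8)(4/7) = 10/63; P(data | r = 8) = (8/9)(1/8)(7/7) = 1/9.
Multiplying each by its prior: 1/4 · 1/36 = 1/144, 1/4 · 5/42 = 5/168, 1/4 · 10/63 = 5/126, 1/4 · 1/9 = 1/36; these sum to 5/48.
Dividing through by the total gives posterior P(r = 2 | data) = 1/15, P(r = 4 | data) = 2/7, P(r = 5 | data) = 8/21, P(r = 8 | data) = 4/15.
The predictive probability is P(blue next | data) = (1)(1/15) + (2/3)(2/7) + (1/2)(8/21) + (0)(4/15) = 47/105.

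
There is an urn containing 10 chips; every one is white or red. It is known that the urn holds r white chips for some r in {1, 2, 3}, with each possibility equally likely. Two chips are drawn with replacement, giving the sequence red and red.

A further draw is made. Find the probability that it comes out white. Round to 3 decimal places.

0.184

Compute the likelihood of the observed sequence for each case: P(data | r = 1) = (9/10)(9/10) = 81/100; P(data | r = 2) = (8/10)(8/10) = 16/25; P(data | r = 3) = (7/10)(7/10) = 49/100.
Weighting by the prior gives 1/3 · 81/100 = 27/100, 1/3 · 16/25 = 16/75, 1/3 · 49/100 = 49/300; summing to 97/150.
The posterior is then P(r = 1 | data) = 81/194, P(r = 2 | data) = 32/97, P(r = 3 | data) = 49/194.
Averaging over the posterior, P(white next | data) = (1/10)(81/194) + (1/5)(32/97) + (3/10)(49/194) = 89/485.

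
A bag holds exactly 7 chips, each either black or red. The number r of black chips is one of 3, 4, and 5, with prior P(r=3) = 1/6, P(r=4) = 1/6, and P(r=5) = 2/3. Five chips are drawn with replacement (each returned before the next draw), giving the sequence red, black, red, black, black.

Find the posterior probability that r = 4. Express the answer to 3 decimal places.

0.191

Compute the likelihood of the observed sequence for each case: P(data | r = 3) = (4/7)(3/7)(4/7)(3/7)(3/7) = 0.025704; P(data | r = 4) = (3/7)(4/7)(3/7)(4/7)(4/7) = 0.034271; P(data | r = 5) = (2/7)(5/7)(2/7)(5/7)(5/7) = 0.02975.
The prior-weighted likelihoods are 1/6 · 0.025704 = 0.0042839, 1/6 · 0.034271 = 0.0057119, 2/3 · 0.02975 = 0.019833; summing to 0.029829.
Hence P(r = 4 | data) = (0.0057119) / (0.029829) = 0.19149.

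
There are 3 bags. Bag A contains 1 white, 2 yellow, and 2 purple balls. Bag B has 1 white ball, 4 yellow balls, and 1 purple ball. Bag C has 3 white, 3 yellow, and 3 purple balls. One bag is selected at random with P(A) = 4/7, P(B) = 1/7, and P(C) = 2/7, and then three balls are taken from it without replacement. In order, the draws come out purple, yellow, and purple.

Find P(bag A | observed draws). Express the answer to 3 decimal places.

For each hypothesis, P(data | H) works out to: P(data | bag A) = (2/5)(2/4)(1/3) = 0.066667; P(data | bag B) = (1/6)(4/5)(0/4) = 0; P(data | bag C) = (3/9)(3/8)(2/7) = 0.035714.
The prior-weighted likelihoods are 4/7 · 0.066667 = 0.038095, 1/7 · 0 = 0, 2/7 · 0.035714 = 0.010204; with total 0.048299.
By Bayes' rule, P(bag A | data) = (0.038095) / (0.048299) = 0.78873.

0.789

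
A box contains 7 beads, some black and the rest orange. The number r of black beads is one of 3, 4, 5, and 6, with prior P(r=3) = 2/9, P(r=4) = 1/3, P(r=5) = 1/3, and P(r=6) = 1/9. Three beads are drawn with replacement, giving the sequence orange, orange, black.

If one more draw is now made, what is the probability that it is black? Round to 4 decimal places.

The likelihood of the observed sequence under each hypothesis: P(data | r = 3) = (4/7)(4/7)(3/7) = 0.13994; P(data | r = 4) = (3/7)(3/7)(4/7) = 0.10496; P(data | r = 5) = (2/7)(2/7)(5/7) = 0.058309; P(data | r = 6) = (1/7)(1/7)(6/7) = 0.017493.
Multiplying each by its prior: 2/9 · 0.13994 = 0.031098, 1/3 · 0.10496 = 0.034985, 1/3 · 0.058309 = 0.019436, 1/9 · 0.017493 = 0.0019436; with total 0.087464.
Dividing through by the total gives posterior P(r = 3 | data) = 0.35556, P(r = 4 | data) = 0.4, P(r = 5 | data) = 0.22222, P(r = 6 | data) = 0.022222.
The predictive probability is P(black next | data) = (3/7)(0.35556) + (4/7)(0.4) + (5/7)(0.22222) + (6/7)(0.022222) = 0.55873.

0.5587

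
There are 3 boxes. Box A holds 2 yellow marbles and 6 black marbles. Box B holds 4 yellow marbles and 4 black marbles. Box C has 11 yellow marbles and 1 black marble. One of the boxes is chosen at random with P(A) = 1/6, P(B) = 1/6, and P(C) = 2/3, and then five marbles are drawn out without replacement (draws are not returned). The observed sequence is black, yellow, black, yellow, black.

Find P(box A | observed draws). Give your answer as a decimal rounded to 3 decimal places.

Compute the likelihood of the observed sequence for each case: P(data | box A) = (6/8)(2/7)(5/6)(1/5)(4/4) = 1/28; P(data | box B) = (4/8)(4/7)(3/6)(3/5)(2/4) = 3/70; P(data | box C) = (1/12)(11/11)(0/10) = 0.
The prior-weighted likelihoods are 1/6 · 1/28 = 1/168, 1/6 · 3/70 = 1/140, 2/3 · 0 = 0; summing to 11/840.
Therefore the posterior P(box A | data) = (1/168) / (11/840) = 5/11.

0.455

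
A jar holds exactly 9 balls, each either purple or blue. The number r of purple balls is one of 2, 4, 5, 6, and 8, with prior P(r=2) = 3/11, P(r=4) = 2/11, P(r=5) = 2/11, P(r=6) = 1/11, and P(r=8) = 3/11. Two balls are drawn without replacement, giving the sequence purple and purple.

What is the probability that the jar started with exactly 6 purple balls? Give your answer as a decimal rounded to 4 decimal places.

0.1119

Compute the likelihood of the observed sequence for each case: P(data | r = 2) = (2/9)(1/8) = 1/36; P(data | r = 4) = (4/9)(3/8) = 1/6; P(data | r = 5) = (5/9)(4/8) = 5/18; P(data | r = 6) = (6/9)(5/8) = 5/12; P(data | r = 8) = (8/9)(7/8) = 7/9.
Weighting by the prior gives 3/11 · 1/36 = 1/132, 2/11 · 1/6 = 1/33, 2/11 · 5/18 = 5/99, 1/11 · 5/12 = 5/132, 3/11 · 7/9 = 7/33; these sum to 67/198.
Therefore the posterior P(r = 6 | data) = (5/132) / (67/198) = 15/134.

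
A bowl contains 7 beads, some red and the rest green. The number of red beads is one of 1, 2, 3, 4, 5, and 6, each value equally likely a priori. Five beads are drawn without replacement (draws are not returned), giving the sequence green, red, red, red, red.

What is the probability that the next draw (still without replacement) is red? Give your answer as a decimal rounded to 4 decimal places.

0.7143

Compute the likelihood of the observed sequence for each case: P(data | r = 1) = (6/7)(1/6)(0/5) = 0; P(data | r = 2) = (5/7)(2/6)(1/5)(0/4) = 0; P(data | r = 3) = (4/7)(3/6)(2/5)(1/4)(0/3) = 0; P(data | r = 4) = (3/7)(4/6)(3/5)(2/4)(1/3) = 1/35; P(data | r = 5) = (2/7)(5/6)(4/5)(3/4)(2/3) = 2/21; P(data | r = 6) = (1/7)(6/6)(5/5)(4/4)(3/3) = 1/7.
Multiplying each by its prior: 1/6 · 0 = 0, 1/6 · 0 = 0, 1/6 · 0 = 0, 1/6 · 1/35 = 1/210, 1/6 · 2/21 = 1/63, 1/6 · 1/7 = 1/42; these sum to 2/45.
Normalising, the posterior is P(r = 1 | data) = 0, P(r = 2 | data) = 0, P(r = 3 | data) = 0, P(r = 4 | data) = 3/28, P(r = 5 | data) = 5/14, P(r = 6 | data) = 15/28.
So P(red next | data) = Σ P(red next | H) P(H | data) = (0)(3/28) + (1/2)(5/14) + (1)(15/28) = 5/7.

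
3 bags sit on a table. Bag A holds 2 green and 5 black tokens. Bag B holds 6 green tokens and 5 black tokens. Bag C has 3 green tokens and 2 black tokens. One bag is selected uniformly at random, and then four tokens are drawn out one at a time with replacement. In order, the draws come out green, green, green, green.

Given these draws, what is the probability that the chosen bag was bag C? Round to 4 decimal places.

0.5766

For each hypothesis, P(data | H) works out to: P(data | bag A) = (2/7)(2/7)(2/7)(2/7) = 0.0066639; P(data | bag B) = (6/11)(6/11)(6/11)(6/11) = 0.088519; P(data | bag C) = (3/5)(3/5)(3/5)(3/5) = 0.1296.
Weighting by the prior gives 1/3 · 0.0066639 = 0.0022213, 1/3 · 0.088519 = 0.029506, 1/3 · 0.1296 = 0.0432; with total 0.074927.
So P(bag C | data) = (0.0432) / (0.074927) = 0.57656.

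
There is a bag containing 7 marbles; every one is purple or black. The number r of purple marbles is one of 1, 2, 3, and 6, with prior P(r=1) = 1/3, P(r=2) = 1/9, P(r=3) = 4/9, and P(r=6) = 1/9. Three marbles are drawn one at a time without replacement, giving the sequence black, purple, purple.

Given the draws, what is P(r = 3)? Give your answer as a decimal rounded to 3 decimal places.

0.706

For each hypothesis, P(data | H) works out to: P(data | r = 1) = (6/7)(1/6)(0/5) = 0; P(data | r = 2) = (5/7)(2/6)(1/5) = 1/21; P(data | r = 3) = (4/7)(3/6)(2/5) = 4/35; P(data | r = 6) = (1/7)(6/6)(5/5) = 1/7.
Weighting by the prior gives 1/3 · 0 = 0, 1/9 · 1/21 = 1/189, 4/9 · 4/35 = 16/315, 1/9 · 1/7 = 1/63; with total 68/945.
By Bayes' rule, P(r = 3 | data) = (16/315) / (68/945) = 12/17.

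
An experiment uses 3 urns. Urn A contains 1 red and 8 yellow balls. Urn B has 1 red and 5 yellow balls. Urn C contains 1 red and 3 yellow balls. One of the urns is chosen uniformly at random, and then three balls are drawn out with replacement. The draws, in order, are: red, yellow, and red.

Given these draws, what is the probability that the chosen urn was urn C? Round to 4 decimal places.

Compute the likelihood of the observed sequence for each case: P(data | urn A) = (1/9)(8/9)(1/9) = 0.010974; P(data | urn B) = (1/6)(5/6)(1/6) = 0.023148; P(data | urn C) = (1/4)(3/4)(1/4) = 0.046875.
Weighting by the prior gives 1/3 · 0.010974 = 0.003658, 1/3 · 0.023148 = 0.007716, 1/3 · 0.046875 = 0.015625; these sum to 0.026999.
So P(urn C | data) = (0.015625) / (0.026999) = 0.57872.

0.5787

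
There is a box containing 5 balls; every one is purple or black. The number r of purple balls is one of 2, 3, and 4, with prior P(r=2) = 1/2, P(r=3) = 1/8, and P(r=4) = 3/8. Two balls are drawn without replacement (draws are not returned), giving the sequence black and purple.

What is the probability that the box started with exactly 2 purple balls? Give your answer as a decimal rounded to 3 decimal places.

0.571

Under each hypothesis, the probability of the observed sequence is: P(data | r = 2) = (3/5)(2/4) = 3/10; P(data | r = 3) = (2/5)(3/4) = 3/10; P(data | r = 4) = (1/5)(4/4) = 1/5.
Weighting by the prior gives 1/2 · 3/10 = 3/20, 1/8 · 3/10 = 3/80, 3/8 · 1/5 = 3/40; these sum to 21/80.
Therefore the posterior P(r = 2 | data) = (3/20) / (21/80) = 4/7.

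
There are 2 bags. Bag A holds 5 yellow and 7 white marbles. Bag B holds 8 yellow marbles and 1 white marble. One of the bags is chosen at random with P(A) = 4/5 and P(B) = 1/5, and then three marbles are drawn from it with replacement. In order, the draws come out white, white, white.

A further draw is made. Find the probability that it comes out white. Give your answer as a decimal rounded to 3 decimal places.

0.583

The likelihood of the observed sequence under each hypothesis: P(data | bag A) = (7/12)(7/12)(7/12) = 0.1985; P(data | bag B) = (1/9)(1/9)(1/9) = 0.0013717.
Weighting by the prior gives 4/5 · 0.1985 = 0.1588, 1/5 · 0.0013717 = 0.00027435; these sum to 0.15907.
The posterior is then P(bag A | data) = 0.99828, P(bag B | data) = 0.0017247.
So P(white next | data) = Σ P(white next | H) P(H | data) = (7/12)(0.99828) + (1/9)(0.0017247) = 0.58252.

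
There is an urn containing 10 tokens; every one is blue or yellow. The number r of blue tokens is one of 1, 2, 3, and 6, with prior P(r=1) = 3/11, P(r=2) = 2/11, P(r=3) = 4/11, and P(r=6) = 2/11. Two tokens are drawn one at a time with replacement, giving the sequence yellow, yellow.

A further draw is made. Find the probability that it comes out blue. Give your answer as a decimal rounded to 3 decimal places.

The likelihood of the observed sequence under each hypothesis: P(data | r = 1) = (9/10)(9/10) = 0.81; P(data | r = 2) = (8/10)(8/10) = 0.64; P(data | r = 3) = (7/10)(7/10) = 0.49; P(data | r = 6) = (4/10)(4/10) = 0.16.
The prior-weighted likelihoods are 3/11 · 0.81 = 0.22091, 2/11 · 0.64 = 0.11636, 4/11 · 0.49 = 0.17818, 2/11 · 0.16 = 0.029091; with total 0.54455.
Dividing through by the total gives posterior P(r = 1 | data) = 0.40568, P(r = 2 | data) = 0.21369, P(r = 3 | data) = 0.32721, P(r = 6 | data) = 0.053422.
So P(blue next | data) = Σ P(blue next | H) P(H | data) = (1/10)(0.40568) + (1/5)(0.21369) + (3/10)(0.32721) + (3/5)(0.053422) = 0.21352.

0.214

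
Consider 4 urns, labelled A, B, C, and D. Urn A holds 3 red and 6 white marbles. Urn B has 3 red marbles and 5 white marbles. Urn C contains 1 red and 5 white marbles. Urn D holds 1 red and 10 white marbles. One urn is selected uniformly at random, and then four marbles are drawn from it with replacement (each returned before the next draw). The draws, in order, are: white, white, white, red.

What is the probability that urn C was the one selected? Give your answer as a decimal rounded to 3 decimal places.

Under each hypothesis, the probability of the observed sequence is: P(data | urn A) = (6/9)(6/9)(6/9)(3/9) = 0.098765; P(data | urn B) = (5/8)(5/8)(5/8)(3/8) = 0.091553; P(data | urn C) = (5/6)(5/6)(5/6)(1/6) = 0.096451; P(data | urn D) = (10/11)(10/11)(10/11)(1/11) = 0.068301.
The prior-weighted likelihoods are 1/4 · 0.098765 = 0.024691, 1/4 · 0.091553 = 0.022888, 1/4 · 0.096451 = 0.024113, 1/4 · 0.068301 = 0.017075; with total 0.088768.
Therefore the posterior P(urn C | data) = (0.024113) / (0.088768) = 0.27164.

0.272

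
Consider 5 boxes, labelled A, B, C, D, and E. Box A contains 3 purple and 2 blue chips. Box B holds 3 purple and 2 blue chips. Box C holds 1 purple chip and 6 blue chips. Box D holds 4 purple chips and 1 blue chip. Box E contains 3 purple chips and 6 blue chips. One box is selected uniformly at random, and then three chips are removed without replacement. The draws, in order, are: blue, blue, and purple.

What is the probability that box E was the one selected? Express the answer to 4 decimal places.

0.3425

Compute the likelihood of the observed sequence for each case: P(data | box A) = (2/5)(1/4)(3/3) = 1/10; P(data | box B) = (2/5)(1/4)(3/3) = 1/10; P(data | box C) = (6/7)(5/6)(1/5) = 1/7; P(data | box D) = (1/5)(0/4) = 0; P(data | box E) = (6/9)(5/8)(3/7) = 5/28.
Weighting by the prior gives 1/5 · 1/10 = 1/50, 1/5 · 1/10 = 1/50, 1/5 · 1/7 = 1/35, 1/5 · 0 = 0, 1/5 · 5/28 = 1/28; with total 73/700.
Therefore the posterior P(box E | data) = (1/28) / (73/700) = 25/73.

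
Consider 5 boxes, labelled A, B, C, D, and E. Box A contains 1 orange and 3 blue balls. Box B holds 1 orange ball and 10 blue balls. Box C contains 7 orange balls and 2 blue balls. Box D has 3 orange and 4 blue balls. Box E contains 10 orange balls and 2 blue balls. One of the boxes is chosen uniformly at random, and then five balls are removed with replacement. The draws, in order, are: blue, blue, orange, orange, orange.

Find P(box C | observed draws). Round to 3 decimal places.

The likelihood of the observed sequence under each hypothesis: P(data | box A) = (3/4)(3/4)(1/4)(1/4)(1/4) = 0.0087891; P(data | box B) = (10/11)(10/11)(1/11)(1/11)(1/11) = 0.00062092; P(data | box C) = (2/9)(2/9)(7/9)(7/9)(7/9) = 0.023235; P(data | box D) = (4/7)(4/7)(3/7)(3/7)(3/7) = 0.025704; P(data | box E) = (2/12)(2/12)(10/12)(10/12)(10/12) = 0.016075.
Weighting by the prior gives 1/5 · 0.0087891 = 0.0017578, 1/5 · 0.00062092 = 0.00012418, 1/5 · 0.023235 = 0.004647, 1/5 · 0.025704 = 0.0051407, 1/5 · 0.016075 = 0.003215; summing to 0.014885.
So P(box C | data) = (0.004647) / (0.014885) = 0.3122.

0.312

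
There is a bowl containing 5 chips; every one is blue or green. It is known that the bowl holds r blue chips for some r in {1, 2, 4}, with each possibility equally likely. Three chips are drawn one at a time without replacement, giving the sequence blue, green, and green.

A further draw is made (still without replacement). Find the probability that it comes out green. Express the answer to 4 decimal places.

The likelihood of the observed sequence under each hypothesis: P(data | r = 1) = (1/5)(4/4)(3/3) = 1/5; P(data | r = 2) = (2/5)(3/4)(2/3) = 1/5; P(data | r = 4) = (4/5)(1/4)(0/3) = 0.
The prior-weighted likelihoods are 1/3 · 1/5 = 1/15, 1/3 · 1/5 = 1/15, 1/3 · 0 = 0; these sum to 2/15.
Dividing through by the total gives posterior P(r = 1 | data) = 1/2, P(r = 2 | data) = 1/2, P(r = 4 | data) = 0.
The predictive probability is P(green next | data) = (1)(1/2) + (1/2)(1/2) = 3/4.

0.7500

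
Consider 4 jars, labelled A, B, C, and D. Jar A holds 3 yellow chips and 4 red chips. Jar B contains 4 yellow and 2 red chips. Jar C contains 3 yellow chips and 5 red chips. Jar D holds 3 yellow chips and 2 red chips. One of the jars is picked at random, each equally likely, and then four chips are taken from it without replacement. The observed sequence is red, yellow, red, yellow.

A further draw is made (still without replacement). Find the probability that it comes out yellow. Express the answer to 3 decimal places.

For each hypothesis, P(data | H) works out to: P(data | jar A) = (4/7)(3/6)(3/5)(2/4) = 3/35; P(data | jar B) = (2/6)(4/5)(1/4)(3/3) = 1/15; P(data | jar C) = (5/8)(3/7)(4/6)(2/5) = 1/14; P(data | jar D) = (2/5)(3/4)(1/3)(2/2) = 1/10.
The prior-weighted likelihoods are 1/4 · 3/35 = 3/140, 1/4 · 1/15 = 1/60, 1/4 · 1/14 = 1/56, 1/4 · 1/10 = 1/40; these sum to 17/210.
Dividing through by the total gives posterior P(jar A | data) = 9/34, P(jar B | data) = 7/34, P(jar C | data) = 15/68, P(jar D | data) = 21/68.
So P(yellow next | data) = Σ P(yellow next | H) P(H | data) = (1/3)(9/34) + (1)(7/34) + (1/4)(15/68) + (1)(21/68) = 179/272.

0.658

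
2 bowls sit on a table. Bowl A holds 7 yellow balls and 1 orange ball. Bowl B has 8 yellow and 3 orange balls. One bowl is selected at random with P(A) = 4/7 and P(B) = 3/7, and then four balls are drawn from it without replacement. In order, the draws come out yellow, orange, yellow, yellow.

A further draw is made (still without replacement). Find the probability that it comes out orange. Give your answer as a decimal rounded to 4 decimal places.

Under each hypothesis, the probability of the observed sequence is: P(data | bowl A) = (7/8)(1/7)(6/6)(5/5) = 1/8; P(data | bowl B) = (8/11)(3/10)(7/9)(6/8) = 7/55.
Multiplying each by its prior: 4/7 · 1/8 = 1/14, 3/7 · 7/55 = 3/55; these sum to 97/770.
Normalising, the posterior is P(bowl A | data) = 55/97, P(bowl B | data) = 42/97.
Averaging over the posterior, P(orange next | data) = (0)(55/97) + (2/7)(42/97) = 12/97.

0.1237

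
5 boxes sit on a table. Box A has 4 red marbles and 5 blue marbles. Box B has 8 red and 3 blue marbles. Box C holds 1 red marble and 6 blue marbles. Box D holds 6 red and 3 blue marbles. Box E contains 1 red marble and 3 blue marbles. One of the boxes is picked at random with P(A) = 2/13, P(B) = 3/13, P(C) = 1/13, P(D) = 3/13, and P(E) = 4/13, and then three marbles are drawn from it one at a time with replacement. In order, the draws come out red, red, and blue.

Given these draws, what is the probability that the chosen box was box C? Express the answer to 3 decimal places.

For each hypothesis, P(data | H) works out to: P(data | box A) = (4/9)(4/9)(5/9) = 0.10974; P(data | box B) = (8/11)(8/11)(3/11) = 0.14425; P(data | box C) = (1/7)(1/7)(6/7) = 0.017493; P(data | box D) = (6/9)(6/9)(3/9) = 0.14815; P(data | box E) = (1/4)(1/4)(3/4) = 0.046875.
Multiplying each by its prior: 2/13 · 0.10974 = 0.016883, 3/13 · 0.14425 = 0.033289, 1/13 · 0.017493 = 0.0013456, 3/13 · 0.14815 = 0.034188, 4/13 · 0.046875 = 0.014423; summing to 0.10013.
Therefore the posterior P(box C | data) = (0.0013456) / (0.10013) = 0.013439.

0.013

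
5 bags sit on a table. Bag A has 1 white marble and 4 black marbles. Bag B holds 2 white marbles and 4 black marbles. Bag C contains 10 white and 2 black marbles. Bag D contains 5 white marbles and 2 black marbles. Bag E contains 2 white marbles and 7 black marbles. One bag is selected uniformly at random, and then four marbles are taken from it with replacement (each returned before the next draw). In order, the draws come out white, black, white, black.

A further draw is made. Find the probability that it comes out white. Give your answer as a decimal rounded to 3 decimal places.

0.447

For each hypothesis, P(data | H) works out to: P(data | bag A) = (1/5)(4/5)(1/5)(4/5) = 0.0256; P(data | bag B) = (2/6)(4/6)(2/6)(4/6) = 0.049383; P(data | bag C) = (10/12)(2/12)(10/12)(2/12) = 0.01929; P(data | bag D) = (5/7)(2/7)(5/7)(2/7) = 0.041649; P(data | bag E) = (2/9)(7/9)(2/9)(7/9) = 0.029873.
The prior-weighted likelihoods are 1/5 · 0.0256 = 0.00512, 1/5 · 0.049383 = 0.0098765, 1/5 · 0.01929 = 0.003858, 1/5 · 0.041649 = 0.0083299, 1/5 · 0.029873 = 0.0059747; these sum to 0.033159.
Normalising, the posterior is P(bag A | data) = 0.15441, P(bag B | data) = 0.29785, P(bag C | data) = 0.11635, P(bag D | data) = 0.25121, P(bag E | data) = 0.18018.
Averaging over the posterior, P(white next | data) = (1/5)(0.15441) + (1/3)(0.29785) + (5/6)(0.11635) + (5/7)(0.25121) + (2/9)(0.18018) = 0.4466.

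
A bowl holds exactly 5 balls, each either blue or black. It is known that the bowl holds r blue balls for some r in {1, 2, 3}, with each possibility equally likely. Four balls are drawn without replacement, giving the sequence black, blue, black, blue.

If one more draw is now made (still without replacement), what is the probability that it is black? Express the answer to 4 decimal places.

0.5000

Under each hypothesis, the probability of the observed sequence is: P(data | r = 1) = (4/5)(1/4)(3/3)(0/2) = 0; P(data | r = 2) = (3/5)(2/4)(2/3)(1/2) = 1/10; P(data | r = 3) = (2/5)(3/4)(1/3)(2/2) = 1/10.
The prior-weighted likelihoods are 1/3 · 0 = 0, 1/3 · 1/10 = 1/30, 1/3 · 1/10 = 1/30; summing to 1/15.
The posterior is then P(r = 1 | data) = 0, P(r = 2 | data) = 1/2, P(r = 3 | data) = 1/2.
So P(black next | data) = Σ P(black next | H) P(H | data) = (1)(1/2) + (0)(1/2) = 1/2.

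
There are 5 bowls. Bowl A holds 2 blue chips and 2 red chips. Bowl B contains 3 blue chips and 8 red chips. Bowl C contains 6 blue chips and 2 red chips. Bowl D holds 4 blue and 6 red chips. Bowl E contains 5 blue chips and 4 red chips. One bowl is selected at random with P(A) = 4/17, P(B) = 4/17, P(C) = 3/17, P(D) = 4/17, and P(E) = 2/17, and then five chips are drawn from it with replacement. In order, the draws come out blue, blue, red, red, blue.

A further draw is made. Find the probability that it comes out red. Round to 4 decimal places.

The likelihood of the observed sequence under each hypothesis: P(data | bowl A) = (2/4)(2/4)(2/4)(2/4)(2/4) = 0.03125; P(data | bowl B) = (3/11)(3/11)(8/11)(8/11)(3/11) = 0.01073; P(data | bowl C) = (6/8)(6/8)(2/8)(2/8)(6/8) = 0.026367; P(data | bowl D) = (4/10)(4/10)(6/10)(6/10)(4/10) = 0.02304; P(data | bowl E) = (5/9)(5/9)(4/9)(4/9)(5/9) = 0.03387.
Multiplying each by its prior: 4/17 · 0.03125 = 0.0073529, 4/17 · 0.01073 = 0.0025246, 3/17 · 0.026367 = 0.004653, 4/17 · 0.02304 = 0.0054212, 2/17 · 0.03387 = 0.0039847; summing to 0.023936.
Dividing through by the total gives posterior P(bowl A | data) = 0.30719, P(bowl B | data) = 0.10547, P(bowl C | data) = 0.19439, P(bowl D | data) = 0.22648, P(bowl E | data) = 0.16647.
Averaging over the posterior, P(red next | data) = (1/2)(0.30719) + (8/11)(0.10547) + (1/4)(0.19439) + (3/5)(0.22648) + (4/9)(0.16647) = 0.48877.

0.4888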